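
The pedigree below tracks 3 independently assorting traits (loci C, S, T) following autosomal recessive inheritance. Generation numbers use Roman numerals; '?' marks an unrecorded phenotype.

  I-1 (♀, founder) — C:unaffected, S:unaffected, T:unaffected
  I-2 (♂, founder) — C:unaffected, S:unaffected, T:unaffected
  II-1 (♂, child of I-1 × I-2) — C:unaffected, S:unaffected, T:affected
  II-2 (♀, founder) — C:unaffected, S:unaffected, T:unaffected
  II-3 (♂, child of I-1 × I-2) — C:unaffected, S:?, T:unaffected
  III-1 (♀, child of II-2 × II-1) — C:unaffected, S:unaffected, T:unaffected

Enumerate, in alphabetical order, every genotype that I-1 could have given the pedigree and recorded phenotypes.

C/I-1 un ·: CC|Cc
C/I-2 un ·: CC|Cc
C/II-1 un I-1×I-2: CC|Cc
C/II-2 un ·: CC|Cc
C/II-3 un I-1×I-2: CC|Cc
C/III-1 un II-2×II-1: CC|Cc
⇒ C over [I-1,I-2,II-1,II-2,II-3,III-1]: 45 consistent
S/I-1 un ·: SS|Ss
S/I-2 un ·: SS|Ss
S/II-1 un I-1×I-2: SS|Ss
S/II-2 un ·: SS|Ss
S/II-3 ? I-1×I-2: SS|Ss|ss
S/III-1 un II-2×II-1: SS|Ss
⇒ S over [I-1,I-2,II-1,II-2,II-3,III-1]: 52 consistent
T/I-1 un ·: Tt
T/I-2 un ·: Tt
T/II-1 aff I-1×I-2: tt
T/II-2 un ·: TT|Tt
T/II-3 un I-1×I-2: TT|Tt
T/III-1 un II-2×II-1: Tt
⇒ T over [I-1,I-2,II-1,II-2,II-3,III-1]: 4 consistent

I-1 ∈ {CC SS Tt, CC Ss Tt, Cc SS Tt, Cc Ss Tt}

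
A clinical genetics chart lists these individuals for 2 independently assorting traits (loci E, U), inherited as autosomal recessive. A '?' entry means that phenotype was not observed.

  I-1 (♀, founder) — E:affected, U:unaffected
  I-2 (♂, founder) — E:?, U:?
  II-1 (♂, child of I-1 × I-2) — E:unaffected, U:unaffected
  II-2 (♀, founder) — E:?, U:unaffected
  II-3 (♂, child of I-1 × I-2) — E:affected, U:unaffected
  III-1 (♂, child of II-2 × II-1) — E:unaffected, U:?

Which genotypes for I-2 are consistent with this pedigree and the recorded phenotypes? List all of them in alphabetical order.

I-2 ∈ {Ee UU, Ee Uu, Ee uu}

E/I-1 aff ·: ee
E/I-2 ? ·: Ee
E/II-1 un I-1×I-2: Ee
E/II-2 ? ·: EE|Ee|ee
E/II-3 aff I-1×I-2: ee
E/III-1 un II-2×II-1: EE|Ee
⇒ E over [I-1,I-2,II-1,II-2,II-3,III-1]: 5 consistent
U/I-1 un ·: UU|Uu
U/I-2 ? ·: UU|Uu|uu
U/II-1 un I-1×I-2: UU|Uu
U/II-2 un ·: UU|Uu
U/II-3 un I-1×I-2: UU|Uu
U/III-1 ? II-2×II-1: UU|Uu|uu
⇒ U over [I-1,I-2,II-1,II-2,II-3,III-1]: 61 consistent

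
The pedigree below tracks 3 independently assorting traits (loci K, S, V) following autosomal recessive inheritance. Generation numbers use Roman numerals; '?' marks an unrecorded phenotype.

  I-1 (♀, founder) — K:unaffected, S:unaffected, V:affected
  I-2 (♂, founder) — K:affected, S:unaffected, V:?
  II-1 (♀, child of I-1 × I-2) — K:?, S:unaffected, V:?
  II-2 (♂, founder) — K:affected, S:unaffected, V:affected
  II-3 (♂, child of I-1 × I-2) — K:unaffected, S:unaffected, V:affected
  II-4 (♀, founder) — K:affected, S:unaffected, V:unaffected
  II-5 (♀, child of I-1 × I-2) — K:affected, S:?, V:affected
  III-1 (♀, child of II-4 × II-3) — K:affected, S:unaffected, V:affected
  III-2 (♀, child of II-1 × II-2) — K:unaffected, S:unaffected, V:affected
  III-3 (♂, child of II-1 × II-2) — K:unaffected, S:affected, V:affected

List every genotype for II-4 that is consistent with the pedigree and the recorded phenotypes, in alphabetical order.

II-4 ∈ {kk SS Vv, kk Ss Vv}

K/I-1 un ·: Kk
K/I-2 aff ·: kk
K/II-1 ? I-1×I-2: Kk
K/II-2 aff ·: kk
K/II-3 un I-1×I-2: Kk
K/II-4 aff ·: kk
K/II-5 aff I-1×I-2: kk
K/III-1 aff II-4×II-3: kk
K/III-2 un II-1×II-2: Kk
K/III-3 un II-1×II-2: Kk
⇒ K over [I-1,I-2,II-1,II-2,II-3,II-4,II-5,III-1,III-2,III-3]: 1 consistent
S/I-1 un ·: SS|Ss
S/I-2 un ·: SS|Ss
S/II-1 un I-1×I-2: Ss
S/II-2 un ·: Ss
S/II-3 un I-1×I-2: SS|Ss
S/II-4 un ·: SS|Ss
S/II-5 ? I-1×I-2: SS|Ss|ss
S/III-1 un II-4×II-3: SS|Ss
S/III-2 un II-1×II-2: SS|Ss
S/III-3 aff II-1×II-2: ss
⇒ S over [I-1,I-2,II-1,II-2,II-3,II-4,II-5,III-1,III-2,III-3]: 98 consistent
V/I-1 aff ·: vv
V/I-2 ? ·: Vv|vv
V/II-1 ? I-1×I-2: Vv|vv
V/II-2 aff ·: vv
V/II-3 aff I-1×I-2: vv
V/II-4 un ·: Vv
V/II-5 aff I-1×I-2: vv
V/III-1 aff II-4×II-3: vv
V/III-2 aff II-1×II-2: vv
V/III-3 aff II-1×II-2: vv
⇒ V over [I-1,I-2,II-1,II-2,II-3,II-4,II-5,III-1,III-2,III-3]: 3 consistent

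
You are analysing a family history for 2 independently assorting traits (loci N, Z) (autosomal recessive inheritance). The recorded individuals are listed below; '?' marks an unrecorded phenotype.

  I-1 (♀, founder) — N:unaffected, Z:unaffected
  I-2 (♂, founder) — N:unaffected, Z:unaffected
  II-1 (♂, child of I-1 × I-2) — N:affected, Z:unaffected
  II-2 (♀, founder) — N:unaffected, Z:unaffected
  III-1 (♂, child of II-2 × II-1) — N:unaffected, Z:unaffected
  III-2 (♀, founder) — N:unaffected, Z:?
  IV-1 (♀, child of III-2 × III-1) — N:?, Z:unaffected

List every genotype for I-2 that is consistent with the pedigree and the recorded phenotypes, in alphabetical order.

N/I-1 un ·: Nn
N/I-2 un ·: Nn
N/II-1 aff I-1×I-2: nn
N/II-2 un ·: NN|Nn
N/III-1 un II-2×II-1: Nn
N/III-2 un ·: NN|Nn
N/IV-1 ? III-2×III-1: NN|Nn|nn
⇒ N over [I-1,I-2,II-1,II-2,III-1,III-2,IV-1]: 10 consistent
Z/I-1 un ·: ZZ|Zz
Z/I-2 un ·: ZZ|Zz
Z/II-1 un I-1×I-2: ZZ|Zz
Z/II-2 un ·: ZZ|Zz
Z/III-1 un II-2×II-1: ZZ|Zz
Z/III-2 ? ·: ZZ|Zz|zz
Z/IV-1 un III-2×III-1: ZZ|Zz
⇒ Z over [I-1,I-2,II-1,II-2,III-1,III-2,IV-1]: 106 consistent

I-2 ∈ {Nn ZZ, Nn Zz}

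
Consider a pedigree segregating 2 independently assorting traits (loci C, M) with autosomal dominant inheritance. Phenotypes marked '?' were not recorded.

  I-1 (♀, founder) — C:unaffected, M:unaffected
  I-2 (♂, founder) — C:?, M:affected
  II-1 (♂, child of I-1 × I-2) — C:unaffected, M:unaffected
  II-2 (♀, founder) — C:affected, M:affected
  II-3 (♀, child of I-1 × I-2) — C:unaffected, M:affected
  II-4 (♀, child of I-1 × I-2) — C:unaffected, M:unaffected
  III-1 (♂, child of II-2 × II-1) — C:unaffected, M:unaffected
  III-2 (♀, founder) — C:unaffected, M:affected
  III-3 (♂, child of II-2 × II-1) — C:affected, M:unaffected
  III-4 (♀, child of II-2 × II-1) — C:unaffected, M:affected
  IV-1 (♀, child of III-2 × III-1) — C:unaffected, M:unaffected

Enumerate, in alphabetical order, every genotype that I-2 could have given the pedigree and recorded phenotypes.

I-2 ∈ {Cc Mm, cc Mm}

C/I-1 un ·: cc
C/I-2 ? ·: cc|Cc
C/II-1 un I-1×I-2: cc
C/II-2 aff ·: Cc
C/II-3 un I-1×I-2: cc
C/II-4 un I-1×I-2: cc
C/III-1 un II-2×II-1: cc
C/III-2 un ·: cc
C/III-3 aff II-2×II-1: Cc
C/III-4 un II-2×II-1: cc
C/IV-1 un III-2×III-1: cc
⇒ C over [I-1,I-2,II-1,II-2,II-3,II-4,III-1,III-2,III-3,III-4,IV-1]: 2 consistent
M/I-1 un ·: mm
M/I-2 aff ·: Mm
M/II-1 un I-1×I-2: mm
M/II-2 aff ·: Mm
M/II-3 aff I-1×I-2: Mm
M/II-4 un I-1×I-2: mm
M/III-1 un II-2×II-1: mm
M/III-2 aff ·: Mm
M/III-3 un II-2×II-1: mm
M/III-4 aff II-2×II-1: Mm
M/IV-1 un III-2×III-1: mm
⇒ M over [I-1,I-2,II-1,II-2,II-3,II-4,III-1,III-2,III-3,III-4,IV-1]: 1 consistent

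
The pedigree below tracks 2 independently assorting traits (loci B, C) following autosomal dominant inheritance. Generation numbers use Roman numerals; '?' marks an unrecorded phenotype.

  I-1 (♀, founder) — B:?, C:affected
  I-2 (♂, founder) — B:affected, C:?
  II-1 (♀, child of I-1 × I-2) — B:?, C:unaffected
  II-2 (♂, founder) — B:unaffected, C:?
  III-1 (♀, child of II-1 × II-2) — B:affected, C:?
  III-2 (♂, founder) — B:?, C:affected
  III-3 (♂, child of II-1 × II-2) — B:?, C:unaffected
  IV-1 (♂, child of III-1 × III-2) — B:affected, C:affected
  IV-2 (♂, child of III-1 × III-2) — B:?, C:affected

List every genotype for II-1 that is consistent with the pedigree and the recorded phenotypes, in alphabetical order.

B/I-1 ? ·: bb|Bb|BB
B/I-2 aff ·: Bb|BB
B/II-1 ? I-1×I-2: Bb|BB
B/II-2 un ·: bb
B/III-1 aff II-1×II-2: Bb
B/III-2 ? ·: bb|Bb|BB
B/III-3 ? II-1×II-2: bb|Bb
B/IV-1 aff III-1×III-2: Bb|BB
B/IV-2 ? III-1×III-2: bb|Bb|BB
⇒ B over [I-1,I-2,II-1,II-2,III-1,III-2,III-3,IV-1,IV-2]: 168 consistent
C/I-1 aff ·: Cc
C/I-2 ? ·: cc|Cc
C/II-1 un I-1×I-2: cc
C/II-2 ? ·: cc|Cc
C/III-1 ? II-1×II-2: cc|Cc
C/III-2 aff ·: Cc|CC
C/III-3 un II-1×II-2: cc
C/IV-1 aff III-1×III-2: Cc|CC
C/IV-2 aff III-1×III-2: Cc|CC
⇒ C over [I-1,I-2,II-1,II-2,III-1,III-2,III-3,IV-1,IV-2]: 24 consistent

II-1 ∈ {BB cc, Bb cc}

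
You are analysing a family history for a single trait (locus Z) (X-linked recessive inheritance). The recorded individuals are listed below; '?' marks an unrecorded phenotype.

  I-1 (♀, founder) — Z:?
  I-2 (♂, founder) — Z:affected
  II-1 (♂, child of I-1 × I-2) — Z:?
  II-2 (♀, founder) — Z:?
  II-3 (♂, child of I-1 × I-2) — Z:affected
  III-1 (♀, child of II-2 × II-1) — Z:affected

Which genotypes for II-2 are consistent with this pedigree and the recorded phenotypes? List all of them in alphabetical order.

II-2 ∈ {X^ZX^z, X^zX^z}

Z/I-1 ? ·: X^ZX^z|X^zX^z
Z/I-2 aff ·: X^zY
Z/II-1 ? I-1×I-2: X^zY
Z/II-2 ? ·: X^ZX^z|X^zX^z
Z/II-3 aff I-1×I-2: X^zY
Z/III-1 aff II-2×II-1: X^zX^z
⇒ Z over [I-1,I-2,II-1,II-2,II-3,III-1]: 4 consistent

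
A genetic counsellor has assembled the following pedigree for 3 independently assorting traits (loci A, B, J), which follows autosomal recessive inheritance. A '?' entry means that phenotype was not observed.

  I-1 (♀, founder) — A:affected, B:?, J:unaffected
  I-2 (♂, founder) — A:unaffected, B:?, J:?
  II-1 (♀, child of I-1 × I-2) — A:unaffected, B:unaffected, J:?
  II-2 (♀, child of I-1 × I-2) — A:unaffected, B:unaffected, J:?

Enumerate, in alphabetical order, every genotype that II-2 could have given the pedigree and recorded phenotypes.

A/I-1 aff ·: aa
A/I-2 un ·: AA|Aa
A/II-1 un I-1×I-2: Aa
A/II-2 un I-1×I-2: Aa
⇒ A over [I-1,I-2,II-1,II-2]: 2 consistent
B/I-1 ? ·: BB|Bb|bb
B/I-2 ? ·: BB|Bb|bb
B/II-1 un I-1×I-2: BB|Bb
B/II-2 un I-1×I-2: BB|Bb
⇒ B over [I-1,I-2,II-1,II-2]: 17 consistent
J/I-1 un ·: JJ|Jj
J/I-2 ? ·: JJ|Jj|jj
J/II-1 ? I-1×I-2: JJ|Jj|jj
J/II-2 ? I-1×I-2: JJ|Jj|jj
⇒ J over [I-1,I-2,II-1,II-2]: 23 consistent

II-2 ∈ {Aa BB JJ, Aa BB Jj, Aa BB jj, Aa Bb JJ, Aa Bb Jj, Aa Bb jj}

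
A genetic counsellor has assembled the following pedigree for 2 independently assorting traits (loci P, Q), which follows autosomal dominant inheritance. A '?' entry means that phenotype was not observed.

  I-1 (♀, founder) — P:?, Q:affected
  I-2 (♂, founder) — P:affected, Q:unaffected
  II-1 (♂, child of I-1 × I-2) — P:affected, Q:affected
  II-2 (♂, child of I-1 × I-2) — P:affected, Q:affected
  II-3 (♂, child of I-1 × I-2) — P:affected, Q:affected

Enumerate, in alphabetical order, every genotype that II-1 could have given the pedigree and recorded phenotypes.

II-1 ∈ {PP Qq, Pp Qq}

P/I-1 ? ·: pp|Pp|PP
P/I-2 aff ·: Pp|PP
P/II-1 aff I-1×I-2: Pp|PP
P/II-2 aff I-1×I-2: Pp|PP
P/II-3 aff I-1×I-2: Pp|PP
⇒ P over [I-1,I-2,II-1,II-2,II-3]: 27 consistent
Q/I-1 aff ·: Qq|QQ
Q/I-2 un ·: qq
Q/II-1 aff I-1×I-2: Qq
Q/II-2 aff I-1×I-2: Qq
Q/II-3 aff I-1×I-2: Qq
⇒ Q over [I-1,I-2,II-1,II-2,II-3]: 2 consistent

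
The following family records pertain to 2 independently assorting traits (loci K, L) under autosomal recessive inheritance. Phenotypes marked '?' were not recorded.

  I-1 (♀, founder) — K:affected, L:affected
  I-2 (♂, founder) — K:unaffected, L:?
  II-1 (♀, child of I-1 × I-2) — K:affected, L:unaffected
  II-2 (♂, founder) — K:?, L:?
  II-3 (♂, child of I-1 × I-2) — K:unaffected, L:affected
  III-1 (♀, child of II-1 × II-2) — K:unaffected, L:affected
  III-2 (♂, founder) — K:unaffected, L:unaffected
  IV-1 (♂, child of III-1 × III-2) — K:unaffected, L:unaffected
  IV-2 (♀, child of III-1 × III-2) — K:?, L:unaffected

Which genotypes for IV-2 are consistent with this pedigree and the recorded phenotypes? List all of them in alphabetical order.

K/I-1 aff ·: kk
K/I-2 un ·: Kk
K/II-1 aff I-1×I-2: kk
K/II-2 ? ·: KK|Kk
K/II-3 un I-1×I-2: Kk
K/III-1 un II-1×II-2: Kk
K/III-2 un ·: KK|Kk
K/IV-1 un III-1×III-2: KK|Kk
K/IV-2 ? III-1×III-2: KK|Kk|kk
⇒ K over [I-1,I-2,II-1,II-2,II-3,III-1,III-2,IV-1,IV-2]: 20 consistent
L/I-1 aff ·: ll
L/I-2 ? ·: Ll
L/II-1 un I-1×I-2: Ll
L/II-2 ? ·: Ll|ll
L/II-3 aff I-1×I-2: ll
L/III-1 aff II-1×II-2: ll
L/III-2 un ·: LL|Ll
L/IV-1 un III-1×III-2: Ll
L/IV-2 un III-1×III-2: Ll
⇒ L over [I-1,I-2,II-1,II-2,II-3,III-1,III-2,IV-1,IV-2]: 4 consistent

IV-2 ∈ {KK Ll, Kk Ll, kk Ll}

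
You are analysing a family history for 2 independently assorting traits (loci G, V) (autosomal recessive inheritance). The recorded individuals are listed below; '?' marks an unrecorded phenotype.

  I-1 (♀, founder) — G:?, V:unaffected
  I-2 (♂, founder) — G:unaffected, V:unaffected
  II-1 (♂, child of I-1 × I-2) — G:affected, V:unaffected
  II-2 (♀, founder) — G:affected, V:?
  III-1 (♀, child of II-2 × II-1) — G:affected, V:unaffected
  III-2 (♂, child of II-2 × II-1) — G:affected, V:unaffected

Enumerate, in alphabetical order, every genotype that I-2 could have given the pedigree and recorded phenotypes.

G/I-1 ? ·: Gg|gg
G/I-2 un ·: Gg
G/II-1 aff I-1×I-2: gg
G/II-2 aff ·: gg
G/III-1 aff II-2×II-1: gg
G/III-2 aff II-2×II-1: gg
⇒ G over [I-1,I-2,II-1,II-2,III-1,III-2]: 2 consistent
V/I-1 un ·: VV|Vv
V/I-2 un ·: VV|Vv
V/II-1 un I-1×I-2: VV|Vv
V/II-2 ? ·: VV|Vv|vv
V/III-1 un II-2×II-1: VV|Vv
V/III-2 un II-2×II-1: VV|Vv
⇒ V over [I-1,I-2,II-1,II-2,III-1,III-2]: 51 consistent

I-2 ∈ {Gg VV, Gg Vv}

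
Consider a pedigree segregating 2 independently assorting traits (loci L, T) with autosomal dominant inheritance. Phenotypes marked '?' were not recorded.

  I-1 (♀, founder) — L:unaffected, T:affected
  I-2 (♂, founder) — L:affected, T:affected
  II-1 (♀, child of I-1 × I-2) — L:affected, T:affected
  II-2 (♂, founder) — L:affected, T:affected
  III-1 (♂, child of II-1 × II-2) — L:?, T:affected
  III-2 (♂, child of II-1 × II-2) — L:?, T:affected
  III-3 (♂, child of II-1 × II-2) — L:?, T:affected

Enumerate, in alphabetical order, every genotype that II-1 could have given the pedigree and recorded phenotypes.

L/I-1 un ·: ll
L/I-2 aff ·: Ll|LL
L/II-1 aff I-1×I-2: Ll
L/II-2 aff ·: Ll|LL
L/III-1 ? II-1×II-2: ll|Ll|LL
L/III-2 ? II-1×II-2: ll|Ll|LL
L/III-3 ? II-1×II-2: ll|Ll|LL
⇒ L over [I-1,I-2,II-1,II-2,III-1,III-2,III-3]: 70 consistent
T/I-1 aff ·: Tt|TT
T/I-2 aff ·: Tt|TT
T/II-1 aff I-1×I-2: Tt|TT
T/II-2 aff ·: Tt|TT
T/III-1 aff II-1×II-2: Tt|TT
T/III-2 aff II-1×II-2: Tt|TT
T/III-3 aff II-1×II-2: Tt|TT
⇒ T over [I-1,I-2,II-1,II-2,III-1,III-2,III-3]: 84 consistent

II-1 ∈ {Ll TT, Ll Tt}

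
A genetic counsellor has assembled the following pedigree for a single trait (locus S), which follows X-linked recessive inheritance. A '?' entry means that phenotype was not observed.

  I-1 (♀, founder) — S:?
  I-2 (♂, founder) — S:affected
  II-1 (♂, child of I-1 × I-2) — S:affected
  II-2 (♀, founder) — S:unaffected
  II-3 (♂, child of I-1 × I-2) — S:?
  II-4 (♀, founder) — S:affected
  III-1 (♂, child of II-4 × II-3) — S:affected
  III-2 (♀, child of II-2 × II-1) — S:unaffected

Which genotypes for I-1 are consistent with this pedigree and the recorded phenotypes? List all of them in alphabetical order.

S/I-1 ? ·: X^SX^s|X^sX^s
S/I-2 aff ·: X^sY
S/II-1 aff I-1×I-2: X^sY
S/II-2 un ·: X^SX^S|X^SX^s
S/II-3 ? I-1×I-2: X^SY|X^sY
S/II-4 aff ·: X^sX^s
S/III-1 aff II-4×II-3: X^sY
S/III-2 un II-2×II-1: X^SX^s
⇒ S over [I-1,I-2,II-1,II-2,II-3,II-4,III-1,III-2]: 6 consistent

I-1 ∈ {X^SX^s, X^sX^s}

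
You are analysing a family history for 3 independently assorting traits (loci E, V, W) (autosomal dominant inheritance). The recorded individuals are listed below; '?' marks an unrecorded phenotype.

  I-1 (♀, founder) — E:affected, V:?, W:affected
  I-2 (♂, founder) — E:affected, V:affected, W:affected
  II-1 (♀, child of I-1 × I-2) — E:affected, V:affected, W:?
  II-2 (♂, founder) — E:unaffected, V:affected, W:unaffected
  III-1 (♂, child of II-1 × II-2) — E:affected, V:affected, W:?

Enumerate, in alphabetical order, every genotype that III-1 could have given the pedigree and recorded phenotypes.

III-1 ∈ {Ee VV Ww, Ee VV ww, Ee Vv Ww, Ee Vv ww}

E/I-1 aff ·: Ee|EE
E/I-2 aff ·: Ee|EE
E/II-1 aff I-1×I-2: Ee|EE
E/II-2 un ·: ee
E/III-1 aff II-1×II-2: Ee
⇒ E over [I-1,I-2,II-1,II-2,III-1]: 7 consistent
V/I-1 ? ·: vv|Vv|VV
V/I-2 aff ·: Vv|VV
V/II-1 aff I-1×I-2: Vv|VV
V/II-2 aff ·: Vv|VV
V/III-1 aff II-1×II-2: Vv|VV
⇒ V over [I-1,I-2,II-1,II-2,III-1]: 32 consistent
W/I-1 aff ·: Ww|WW
W/I-2 aff ·: Ww|WW
W/II-1 ? I-1×I-2: ww|Ww|WW
W/II-2 un ·: ww
W/III-1 ? II-1×II-2: ww|Ww
⇒ W over [I-1,I-2,II-1,II-2,III-1]: 11 consistent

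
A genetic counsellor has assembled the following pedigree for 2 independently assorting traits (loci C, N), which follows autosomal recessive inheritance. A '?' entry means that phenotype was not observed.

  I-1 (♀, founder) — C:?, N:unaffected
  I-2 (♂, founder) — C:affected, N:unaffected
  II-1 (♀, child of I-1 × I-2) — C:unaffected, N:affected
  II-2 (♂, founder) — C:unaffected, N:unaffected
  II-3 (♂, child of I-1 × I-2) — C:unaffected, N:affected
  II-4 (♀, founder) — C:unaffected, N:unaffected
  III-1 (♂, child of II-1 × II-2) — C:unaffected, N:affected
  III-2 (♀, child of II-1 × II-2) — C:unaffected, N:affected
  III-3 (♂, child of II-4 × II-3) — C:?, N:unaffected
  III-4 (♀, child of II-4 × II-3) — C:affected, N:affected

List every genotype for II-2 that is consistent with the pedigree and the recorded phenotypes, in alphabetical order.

II-2 ∈ {CC Nn, Cc Nn}

C/I-1 ? ·: CC|Cc
C/I-2 aff ·: cc
C/II-1 un I-1×I-2: Cc
C/II-2 un ·: CC|Cc
C/II-3 un I-1×I-2: Cc
C/II-4 un ·: Cc
C/III-1 un II-1×II-2: CC|Cc
C/III-2 un II-1×II-2: CC|Cc
C/III-3 ? II-4×II-3: CC|Cc|cc
C/III-4 aff II-4×II-3: cc
⇒ C over [I-1,I-2,II-1,II-2,II-3,II-4,III-1,III-2,III-3,III-4]: 48 consistent
N/I-1 un ·: Nn
N/I-2 un ·: Nn
N/II-1 aff I-1×I-2: nn
N/II-2 un ·: Nn
N/II-3 aff I-1×I-2: nn
N/II-4 un ·: Nn
N/III-1 aff II-1×II-2: nn
N/III-2 aff II-1×II-2: nn
N/III-3 un II-4×II-3: Nn
N/III-4 aff II-4×II-3: nn
⇒ N over [I-1,I-2,II-1,II-2,II-3,II-4,III-1,III-2,III-3,III-4]: 1 consistent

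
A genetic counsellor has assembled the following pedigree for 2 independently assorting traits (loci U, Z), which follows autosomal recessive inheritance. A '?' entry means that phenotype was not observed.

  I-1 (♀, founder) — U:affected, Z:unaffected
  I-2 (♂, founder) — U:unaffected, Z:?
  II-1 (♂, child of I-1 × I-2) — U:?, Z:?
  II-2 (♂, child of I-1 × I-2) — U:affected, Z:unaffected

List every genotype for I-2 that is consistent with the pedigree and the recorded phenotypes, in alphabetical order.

I-2 ∈ {Uu ZZ, Uu Zz, Uu zz}

U/I-1 aff ·: uu
U/I-2 un ·: Uu
U/II-1 ? I-1×I-2: Uu|uu
U/II-2 aff I-1×I-2: uu
⇒ U over [I-1,I-2,II-1,II-2]: 2 consistent
Z/I-1 un ·: ZZ|Zz
Z/I-2 ? ·: ZZ|Zz|zz
Z/II-1 ? I-1×I-2: ZZ|Zz|zz
Z/II-2 un I-1×I-2: ZZ|Zz
⇒ Z over [I-1,I-2,II-1,II-2]: 18 consistent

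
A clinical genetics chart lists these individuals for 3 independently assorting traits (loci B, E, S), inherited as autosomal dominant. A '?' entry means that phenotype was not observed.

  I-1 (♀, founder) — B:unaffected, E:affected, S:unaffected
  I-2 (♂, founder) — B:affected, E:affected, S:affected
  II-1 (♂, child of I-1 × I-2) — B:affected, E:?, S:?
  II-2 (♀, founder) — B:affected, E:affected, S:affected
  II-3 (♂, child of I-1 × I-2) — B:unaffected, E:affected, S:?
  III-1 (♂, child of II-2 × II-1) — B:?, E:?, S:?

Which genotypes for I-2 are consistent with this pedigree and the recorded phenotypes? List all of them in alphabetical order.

I-2 ∈ {Bb EE SS, Bb EE Ss, Bb Ee SS, Bb Ee Ss}

B/I-1 un ·: bb
B/I-2 aff ·: Bb
B/II-1 aff I-1×I-2: Bb
B/II-2 aff ·: Bb|BB
B/II-3 un I-1×I-2: bb
B/III-1 ? II-2×II-1: bb|Bb|BB
⇒ B over [I-1,I-2,II-1,II-2,II-3,III-1]: 5 consistent
E/I-1 aff ·: Ee|EE
E/I-2 aff ·: Ee|EE
E/II-1 ? I-1×I-2: ee|Ee|EE
E/II-2 aff ·: Ee|EE
E/II-3 aff I-1×I-2: Ee|EE
E/III-1 ? II-2×II-1: ee|Ee|EE
⇒ E over [I-1,I-2,II-1,II-2,II-3,III-1]: 57 consistent
S/I-1 un ·: ss
S/I-2 aff ·: Ss|SS
S/II-1 ? I-1×I-2: ss|Ss
S/II-2 aff ·: Ss|SS
S/II-3 ? I-1×I-2: ss|Ss
S/III-1 ? II-2×II-1: ss|Ss|SS
⇒ S over [I-1,I-2,II-1,II-2,II-3,III-1]: 21 consistent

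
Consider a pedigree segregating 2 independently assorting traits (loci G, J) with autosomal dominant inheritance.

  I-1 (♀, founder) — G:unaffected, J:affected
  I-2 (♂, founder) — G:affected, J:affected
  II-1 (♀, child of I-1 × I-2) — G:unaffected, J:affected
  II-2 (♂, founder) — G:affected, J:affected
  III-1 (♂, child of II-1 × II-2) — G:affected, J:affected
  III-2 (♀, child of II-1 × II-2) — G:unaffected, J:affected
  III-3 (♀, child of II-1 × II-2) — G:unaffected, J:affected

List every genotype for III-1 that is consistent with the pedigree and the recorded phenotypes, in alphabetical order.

G/I-1 un ·: gg
G/I-2 aff ·: Gg
G/II-1 un I-1×I-2: gg
G/II-2 aff ·: Gg
G/III-1 aff II-1×II-2: Gg
G/III-2 un II-1×II-2: gg
G/III-3 un II-1×II-2: gg
⇒ G over [I-1,I-2,II-1,II-2,III-1,III-2,III-3]: 1 consistent
J/I-1 aff ·: Jj|JJ
J/I-2 aff ·: Jj|JJ
J/II-1 aff I-1×I-2: Jj|JJ
J/II-2 aff ·: Jj|JJ
J/III-1 aff II-1×II-2: Jj|JJ
J/III-2 aff II-1×II-2: Jj|JJ
J/III-3 aff II-1×II-2: Jj|JJ
⇒ J over [I-1,I-2,II-1,II-2,III-1,III-2,III-3]: 84 consistent

III-1 ∈ {Gg JJ, Gg Jj}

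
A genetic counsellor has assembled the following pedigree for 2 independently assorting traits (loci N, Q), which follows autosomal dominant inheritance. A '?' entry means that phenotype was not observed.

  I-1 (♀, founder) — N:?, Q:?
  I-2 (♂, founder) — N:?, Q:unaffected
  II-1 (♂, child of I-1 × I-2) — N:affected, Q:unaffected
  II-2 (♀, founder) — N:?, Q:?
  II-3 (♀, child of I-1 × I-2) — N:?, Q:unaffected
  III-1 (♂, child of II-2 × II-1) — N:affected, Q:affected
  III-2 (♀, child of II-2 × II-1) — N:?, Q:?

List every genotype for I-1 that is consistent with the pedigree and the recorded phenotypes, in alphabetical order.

N/I-1 ? ·: nn|Nn|NN
N/I-2 ? ·: nn|Nn|NN
N/II-1 aff I-1×I-2: Nn|NN
N/II-2 ? ·: nn|Nn|NN
N/II-3 ? I-1×I-2: nn|Nn|NN
N/III-1 aff II-2×II-1: Nn|NN
N/III-2 ? II-2×II-1: nn|Nn|NN
⇒ N over [I-1,I-2,II-1,II-2,II-3,III-1,III-2]: 204 consistent
Q/I-1 ? ·: qq|Qq
Q/I-2 un ·: qq
Q/II-1 un I-1×I-2: qq
Q/II-2 ? ·: Qq|QQ
Q/II-3 un I-1×I-2: qq
Q/III-1 aff II-2×II-1: Qq
Q/III-2 ? II-2×II-1: qq|Qq
⇒ Q over [I-1,I-2,II-1,II-2,II-3,III-1,III-2]: 6 consistent

I-1 ∈ {NN Qq, NN qq, Nn Qq, Nn qq, nn Qq, nn qq}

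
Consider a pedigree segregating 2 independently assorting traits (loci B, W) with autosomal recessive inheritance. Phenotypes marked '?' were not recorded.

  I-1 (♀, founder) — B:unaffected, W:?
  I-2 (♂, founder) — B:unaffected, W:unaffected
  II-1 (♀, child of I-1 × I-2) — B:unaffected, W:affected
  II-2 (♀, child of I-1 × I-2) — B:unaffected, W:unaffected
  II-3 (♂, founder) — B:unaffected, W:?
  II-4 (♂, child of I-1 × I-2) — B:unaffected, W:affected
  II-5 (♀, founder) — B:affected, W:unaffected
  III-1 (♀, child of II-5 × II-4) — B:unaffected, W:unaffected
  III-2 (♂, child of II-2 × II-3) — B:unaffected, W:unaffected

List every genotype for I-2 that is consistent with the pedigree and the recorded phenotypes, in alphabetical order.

I-2 ∈ {BB Ww, Bb Ww}

B/I-1 un ·: BB|Bb
B/I-2 un ·: BB|Bb
B/II-1 un I-1×I-2: BB|Bb
B/II-2 un I-1×I-2: BB|Bb
B/II-3 un ·: BB|Bb
B/II-4 un I-1×I-2: BB|Bb
B/II-5 aff ·: bb
B/III-1 un II-5×II-4: Bb
B/III-2 un II-2×II-3: BB|Bb
⇒ B over [I-1,I-2,II-1,II-2,II-3,II-4,II-5,III-1,III-2]: 87 consistent
W/I-1 ? ·: Ww|ww
W/I-2 un ·: Ww
W/II-1 aff I-1×I-2: ww
W/II-2 un I-1×I-2: WW|Ww
W/II-3 ? ·: WW|Ww|ww
W/II-4 aff I-1×I-2: ww
W/II-5 un ·: WW|Ww
W/III-1 un II-5×II-4: Ww
W/III-2 un II-2×II-3: WW|Ww
⇒ W over [I-1,I-2,II-1,II-2,II-3,II-4,II-5,III-1,III-2]: 28 consistent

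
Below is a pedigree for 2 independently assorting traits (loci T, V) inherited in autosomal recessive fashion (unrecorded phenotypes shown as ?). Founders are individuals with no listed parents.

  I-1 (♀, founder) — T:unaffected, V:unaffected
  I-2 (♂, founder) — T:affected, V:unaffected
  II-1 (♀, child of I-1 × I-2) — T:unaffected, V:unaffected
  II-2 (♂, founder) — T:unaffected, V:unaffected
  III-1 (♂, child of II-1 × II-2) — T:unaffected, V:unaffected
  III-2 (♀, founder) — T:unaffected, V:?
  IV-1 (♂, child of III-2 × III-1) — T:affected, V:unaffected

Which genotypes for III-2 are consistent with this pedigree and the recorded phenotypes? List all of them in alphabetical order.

III-2 ∈ {Tt VV, Tt Vv, Tt vv}

T/I-1 un ·: TT|Tt
T/I-2 aff ·: tt
T/II-1 un I-1×I-2: Tt
T/II-2 un ·: TT|Tt
T/III-1 un II-1×II-2: Tt
T/III-2 un ·: Tt
T/IV-1 aff III-2×III-1: tt
⇒ T over [I-1,I-2,II-1,II-2,III-1,III-2,IV-1]: 4 consistent
V/I-1 un ·: VV|Vv
V/I-2 un ·: VV|Vv
V/II-1 un I-1×I-2: VV|Vv
V/II-2 un ·: VV|Vv
V/III-1 un II-1×II-2: VV|Vv
V/III-2 ? ·: VV|Vv|vv
V/IV-1 un III-2×III-1: VV|Vv
⇒ V over [I-1,I-2,II-1,II-2,III-1,III-2,IV-1]: 106 consistent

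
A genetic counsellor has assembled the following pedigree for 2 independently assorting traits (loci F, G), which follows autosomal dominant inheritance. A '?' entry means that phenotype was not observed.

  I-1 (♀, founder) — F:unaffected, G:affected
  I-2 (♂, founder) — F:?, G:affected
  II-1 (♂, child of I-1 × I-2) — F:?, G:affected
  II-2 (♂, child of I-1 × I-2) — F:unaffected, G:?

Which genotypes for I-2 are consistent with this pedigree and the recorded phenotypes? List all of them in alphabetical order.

F/I-1 un ·: ff
F/I-2 ? ·: ff|Ff
F/II-1 ? I-1×I-2: ff|Ff
F/II-2 un I-1×I-2: ff
⇒ F over [I-1,I-2,II-1,II-2]: 3 consistent
G/I-1 aff ·: Gg|GG
G/I-2 aff ·: Gg|GG
G/II-1 aff I-1×I-2: Gg|GG
G/II-2 ? I-1×I-2: gg|Gg|GG
⇒ G over [I-1,I-2,II-1,II-2]: 15 consistent

I-2 ∈ {Ff GG, Ff Gg, ff GG, ff Gg}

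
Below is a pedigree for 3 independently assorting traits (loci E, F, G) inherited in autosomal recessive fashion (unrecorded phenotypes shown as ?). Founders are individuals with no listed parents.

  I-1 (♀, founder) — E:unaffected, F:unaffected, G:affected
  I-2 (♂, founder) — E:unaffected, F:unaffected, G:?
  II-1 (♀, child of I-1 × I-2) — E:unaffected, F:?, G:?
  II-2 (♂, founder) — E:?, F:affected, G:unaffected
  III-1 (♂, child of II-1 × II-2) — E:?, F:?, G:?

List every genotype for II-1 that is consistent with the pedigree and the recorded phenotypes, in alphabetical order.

II-1 ∈ {EE FF Gg, EE FF gg, EE Ff Gg, EE Ff gg, EE ff Gg, EE ff gg, Ee FF Gg, Ee FF gg, Ee Ff Gg, Ee Ff gg, Ee ff Gg, Ee ff gg}

E/I-1 un ·: EE|Ee
E/I-2 un ·: EE|Ee
E/II-1 un I-1×I-2: EE|Ee
E/II-2 ? ·: EE|Ee|ee
E/III-1 ? II-1×II-2: EE|Ee|ee
⇒ E over [I-1,I-2,II-1,II-2,III-1]: 37 consistent
F/I-1 un ·: FF|Ff
F/I-2 un ·: FF|Ff
F/II-1 ? I-1×I-2: FF|Ff|ff
F/II-2 aff ·: ff
F/III-1 ? II-1×II-2: Ff|ff
⇒ F over [I-1,I-2,II-1,II-2,III-1]: 11 consistent
G/I-1 aff ·: gg
G/I-2 ? ·: GG|Gg|gg
G/II-1 ? I-1×I-2: Gg|gg
G/II-2 un ·: GG|Gg
G/III-1 ? II-1×II-2: GG|Gg|gg
⇒ G over [I-1,I-2,II-1,II-2,III-1]: 16 consistent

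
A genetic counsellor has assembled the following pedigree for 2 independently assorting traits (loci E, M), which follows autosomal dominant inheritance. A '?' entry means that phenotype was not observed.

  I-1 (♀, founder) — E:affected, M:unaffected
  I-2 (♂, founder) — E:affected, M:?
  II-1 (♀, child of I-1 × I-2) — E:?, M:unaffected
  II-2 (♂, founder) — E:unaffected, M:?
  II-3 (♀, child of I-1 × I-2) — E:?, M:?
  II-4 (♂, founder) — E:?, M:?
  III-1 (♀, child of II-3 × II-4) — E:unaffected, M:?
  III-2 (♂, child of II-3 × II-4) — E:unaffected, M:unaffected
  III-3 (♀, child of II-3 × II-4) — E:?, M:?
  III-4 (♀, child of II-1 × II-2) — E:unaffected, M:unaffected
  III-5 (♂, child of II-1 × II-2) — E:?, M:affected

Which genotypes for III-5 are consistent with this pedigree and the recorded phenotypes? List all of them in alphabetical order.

E/I-1 aff ·: Ee|EE
E/I-2 aff ·: Ee|EE
E/II-1 ? I-1×I-2: ee|Ee
E/II-2 un ·: ee
E/II-3 ? I-1×I-2: ee|Ee
E/II-4 ? ·: ee|Ee
E/III-1 un II-3×II-4: ee
E/III-2 un II-3×II-4: ee
E/III-3 ? II-3×II-4: ee|Ee|EE
E/III-4 un II-1×II-2: ee
E/III-5 ? II-1×II-2: ee|Ee
⇒ E over [I-1,I-2,II-1,II-2,II-3,II-4,III-1,III-2,III-3,III-4,III-5]: 44 consistent
M/I-1 un ·: mm
M/I-2 ? ·: mm|Mm
M/II-1 un I-1×I-2: mm
M/II-2 ? ·: Mm
M/II-3 ? I-1×I-2: mm|Mm
M/II-4 ? ·: mm|Mm
M/III-1 ? II-3×II-4: mm|Mm|MM
M/III-2 un II-3×II-4: mm
M/III-3 ? II-3×II-4: mm|Mm|MM
M/III-4 un II-1×II-2: mm
M/III-5 aff II-1×II-2: Mm
⇒ M over [I-1,I-2,II-1,II-2,II-3,II-4,III-1,III-2,III-3,III-4,III-5]: 23 consistent

III-5 ∈ {Ee Mm, ee Mm}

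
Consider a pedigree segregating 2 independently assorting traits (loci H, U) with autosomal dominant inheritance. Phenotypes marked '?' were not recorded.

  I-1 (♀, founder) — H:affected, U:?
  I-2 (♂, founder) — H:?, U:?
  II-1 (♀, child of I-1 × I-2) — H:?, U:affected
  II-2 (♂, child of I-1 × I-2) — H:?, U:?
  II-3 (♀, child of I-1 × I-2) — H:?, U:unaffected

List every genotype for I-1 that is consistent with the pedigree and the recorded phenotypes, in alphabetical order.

I-1 ∈ {HH Uu, HH uu, Hh Uu, Hh uu}

H/I-1 aff ·: Hh|HH
H/I-2 ? ·: hh|Hh|HH
H/II-1 ? I-1×I-2: hh|Hh|HH
H/II-2 ? I-1×I-2: hh|Hh|HH
H/II-3 ? I-1×I-2: hh|Hh|HH
⇒ H over [I-1,I-2,II-1,II-2,II-3]: 53 consistent
U/I-1 ? ·: uu|Uu
U/I-2 ? ·: uu|Uu
U/II-1 aff I-1×I-2: Uu|UU
U/II-2 ? I-1×I-2: uu|Uu|UU
U/II-3 un I-1×I-2: uu
⇒ U over [I-1,I-2,II-1,II-2,II-3]: 10 consistent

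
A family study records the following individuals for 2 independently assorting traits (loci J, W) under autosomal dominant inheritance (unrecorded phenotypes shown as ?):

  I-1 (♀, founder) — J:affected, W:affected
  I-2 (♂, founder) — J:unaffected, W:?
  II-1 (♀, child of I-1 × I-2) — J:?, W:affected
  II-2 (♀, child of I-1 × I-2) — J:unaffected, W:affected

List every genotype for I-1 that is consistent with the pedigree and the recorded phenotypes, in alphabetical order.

I-1 ∈ {Jj WW, Jj Ww}

J/I-1 aff ·: Jj
J/I-2 un ·: jj
J/II-1 ? I-1×I-2: jj|Jj
J/II-2 un I-1×I-2: jj
⇒ J over [I-1,I-2,II-1,II-2]: 2 consistent
W/I-1 aff ·: Ww|WW
W/I-2 ? ·: ww|Ww|WW
W/II-1 aff I-1×I-2: Ww|WW
W/II-2 aff I-1×I-2: Ww|WW
⇒ W over [I-1,I-2,II-1,II-2]: 15 consistent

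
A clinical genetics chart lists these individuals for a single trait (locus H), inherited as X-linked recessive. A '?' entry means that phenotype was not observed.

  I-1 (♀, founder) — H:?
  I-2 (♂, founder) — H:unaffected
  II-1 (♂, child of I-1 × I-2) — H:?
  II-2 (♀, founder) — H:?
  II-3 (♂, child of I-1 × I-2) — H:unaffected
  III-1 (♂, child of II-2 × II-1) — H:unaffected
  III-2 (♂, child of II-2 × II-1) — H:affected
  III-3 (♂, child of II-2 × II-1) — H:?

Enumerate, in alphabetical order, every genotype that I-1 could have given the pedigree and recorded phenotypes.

I-1 ∈ {X^HX^H, X^HX^h}

H/I-1 ? ·: X^HX^H|X^HX^h
H/I-2 un ·: X^HY
H/II-1 ? I-1×I-2: X^HY|X^hY
H/II-2 ? ·: X^HX^h
H/II-3 un I-1×I-2: X^HY
H/III-1 un II-2×II-1: X^HY
H/III-2 aff II-2×II-1: X^hY
H/III-3 ? II-2×II-1: X^HY|X^hY
⇒ H over [I-1,I-2,II-1,II-2,II-3,III-1,III-2,III-3]: 6 consistent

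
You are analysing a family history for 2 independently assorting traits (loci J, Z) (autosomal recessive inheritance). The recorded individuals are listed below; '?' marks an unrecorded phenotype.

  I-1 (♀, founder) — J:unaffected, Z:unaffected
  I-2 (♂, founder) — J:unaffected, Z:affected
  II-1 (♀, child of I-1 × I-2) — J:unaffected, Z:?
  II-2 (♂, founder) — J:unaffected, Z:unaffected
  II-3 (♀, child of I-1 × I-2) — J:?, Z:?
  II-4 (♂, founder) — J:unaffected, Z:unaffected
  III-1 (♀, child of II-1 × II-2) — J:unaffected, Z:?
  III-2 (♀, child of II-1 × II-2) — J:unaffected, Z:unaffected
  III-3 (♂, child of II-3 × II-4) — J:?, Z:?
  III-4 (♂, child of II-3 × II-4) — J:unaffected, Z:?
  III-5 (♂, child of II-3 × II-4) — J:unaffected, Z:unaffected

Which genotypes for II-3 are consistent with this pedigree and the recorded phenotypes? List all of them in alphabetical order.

II-3 ∈ {JJ Zz, JJ zz, Jj Zz, Jj zz, jj Zz, jj zz}

J/I-1 un ·: JJ|Jj
J/I-2 un ·: JJ|Jj
J/II-1 un I-1×I-2: JJ|Jj
J/II-2 un ·: JJ|Jj
J/II-3 ? I-1×I-2: JJ|Jj|jj
J/II-4 un ·: JJ|Jj
J/III-1 un II-1×II-2: JJ|Jj
J/III-2 un II-1×II-2: JJ|Jj
J/III-3 ? II-3×II-4: JJ|Jj|jj
J/III-4 un II-3×II-4: JJ|Jj
J/III-5 un II-3×II-4: JJ|Jj
⇒ J over [I-1,I-2,II-1,II-2,II-3,II-4,III-1,III-2,III-3,III-4,III-5]: 1215 consistent
Z/I-1 un ·: ZZ|Zz
Z/I-2 aff ·: zz
Z/II-1 ? I-1×I-2: Zz|zz
Z/II-2 un ·: ZZ|Zz
Z/II-3 ? I-1×I-2: Zz|zz
Z/II-4 un ·: ZZ|Zz
Z/III-1 ? II-1×II-2: ZZ|Zz|zz
Z/III-2 un II-1×II-2: ZZ|Zz
Z/III-3 ? II-3×II-4: ZZ|Zz|zz
Z/III-4 ? II-3×II-4: ZZ|Zz|zz
Z/III-5 un II-3×II-4: ZZ|Zz
⇒ Z over [I-1,I-2,II-1,II-2,II-3,II-4,III-1,III-2,III-3,III-4,III-5]: 663 consistent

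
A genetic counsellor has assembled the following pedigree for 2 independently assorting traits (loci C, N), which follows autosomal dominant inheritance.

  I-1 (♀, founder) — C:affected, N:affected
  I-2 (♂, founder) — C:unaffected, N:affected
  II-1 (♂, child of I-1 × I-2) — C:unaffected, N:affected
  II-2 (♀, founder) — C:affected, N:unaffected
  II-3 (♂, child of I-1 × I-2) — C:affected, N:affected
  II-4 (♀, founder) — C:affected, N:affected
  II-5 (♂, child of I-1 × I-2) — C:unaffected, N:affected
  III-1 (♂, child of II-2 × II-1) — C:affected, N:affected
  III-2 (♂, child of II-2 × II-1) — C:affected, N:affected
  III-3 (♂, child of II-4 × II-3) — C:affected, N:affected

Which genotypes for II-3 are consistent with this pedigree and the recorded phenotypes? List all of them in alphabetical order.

C/I-1 aff ·: Cc
C/I-2 un ·: cc
C/II-1 un I-1×I-2: cc
C/II-2 aff ·: Cc|CC
C/II-3 aff I-1×I-2: Cc
C/II-4 aff ·: Cc|CC
C/II-5 un I-1×I-2: cc
C/III-1 aff II-2×II-1: Cc
C/III-2 aff II-2×II-1: Cc
C/III-3 aff II-4×II-3: Cc|CC
⇒ C over [I-1,I-2,II-1,II-2,II-3,II-4,II-5,III-1,III-2,III-3]: 8 consistent
N/I-1 aff ·: Nn|NN
N/I-2 aff ·: Nn|NN
N/II-1 aff I-1×I-2: Nn|NN
N/II-2 un ·: nn
N/II-3 aff I-1×I-2: Nn|NN
N/II-4 aff ·: Nn|NN
N/II-5 aff I-1×I-2: Nn|NN
N/III-1 aff II-2×II-1: Nn
N/III-2 aff II-2×II-1: Nn
N/III-3 aff II-4×II-3: Nn|NN
⇒ N over [I-1,I-2,II-1,II-2,II-3,II-4,II-5,III-1,III-2,III-3]: 87 consistent

II-3 ∈ {Cc NN, Cc Nn}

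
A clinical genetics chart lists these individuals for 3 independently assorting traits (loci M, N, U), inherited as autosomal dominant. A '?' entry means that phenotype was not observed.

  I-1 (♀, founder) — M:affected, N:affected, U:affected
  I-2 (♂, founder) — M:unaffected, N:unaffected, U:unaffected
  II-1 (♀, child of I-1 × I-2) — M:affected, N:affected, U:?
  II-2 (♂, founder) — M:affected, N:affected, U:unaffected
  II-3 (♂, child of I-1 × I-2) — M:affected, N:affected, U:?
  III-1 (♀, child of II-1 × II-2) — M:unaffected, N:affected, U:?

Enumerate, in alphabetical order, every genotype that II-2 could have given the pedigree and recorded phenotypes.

II-2 ∈ {Mm NN uu, Mm Nn uu}

M/I-1 aff ·: Mm|MM
M/I-2 un ·: mm
M/II-1 aff I-1×I-2: Mm
M/II-2 aff ·: Mm
M/II-3 aff I-1×I-2: Mm
M/III-1 un II-1×II-2: mm
⇒ M over [I-1,I-2,II-1,II-2,II-3,III-1]: 2 consistent
N/I-1 aff ·: Nn|NN
N/I-2 un ·: nn
N/II-1 aff I-1×I-2: Nn
N/II-2 aff ·: Nn|NN
N/II-3 aff I-1×I-2: Nn
N/III-1 aff II-1×II-2: Nn|NN
⇒ N over [I-1,I-2,II-1,II-2,II-3,III-1]: 8 consistent
U/I-1 aff ·: Uu|UU
U/I-2 un ·: uu
U/II-1 ? I-1×I-2: uu|Uu
U/II-2 un ·: uu
U/II-3 ? I-1×I-2: uu|Uu
U/III-1 ? II-1×II-2: uu|Uu
⇒ U over [I-1,I-2,II-1,II-2,II-3,III-1]: 8 consistent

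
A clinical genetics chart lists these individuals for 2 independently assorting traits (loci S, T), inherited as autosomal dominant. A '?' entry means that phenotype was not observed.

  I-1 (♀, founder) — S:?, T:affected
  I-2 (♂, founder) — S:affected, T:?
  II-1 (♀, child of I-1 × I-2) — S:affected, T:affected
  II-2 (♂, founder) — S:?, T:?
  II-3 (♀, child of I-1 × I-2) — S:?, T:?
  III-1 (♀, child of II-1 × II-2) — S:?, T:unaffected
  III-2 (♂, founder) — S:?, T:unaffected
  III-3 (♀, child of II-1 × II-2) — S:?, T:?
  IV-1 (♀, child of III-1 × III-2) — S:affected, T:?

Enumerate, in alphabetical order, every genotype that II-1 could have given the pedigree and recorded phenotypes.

S/I-1 ? ·: ss|Ss|SS
S/I-2 aff ·: Ss|SS
S/II-1 aff I-1×I-2: Ss|SS
S/II-2 ? ·: ss|Ss|SS
S/II-3 ? I-1×I-2: ss|Ss|SS
S/III-1 ? II-1×II-2: ss|Ss|SS
S/III-2 ? ·: ss|Ss|SS
S/III-3 ? II-1×II-2: ss|Ss|SS
S/IV-1 aff III-1×III-2: Ss|SS
⇒ S over [I-1,I-2,II-1,II-2,II-3,III-1,III-2,III-3,IV-1]: 866 consistent
T/I-1 aff ·: Tt|TT
T/I-2 ? ·: tt|Tt|TT
T/II-1 aff I-1×I-2: Tt
T/II-2 ? ·: tt|Tt
T/II-3 ? I-1×I-2: tt|Tt|TT
T/III-1 un II-1×II-2: tt
T/III-2 un ·: tt
T/III-3 ? II-1×II-2: tt|Tt|TT
T/IV-1 ? III-1×III-2: tt
⇒ T over [I-1,I-2,II-1,II-2,II-3,III-1,III-2,III-3,IV-1]: 50 consistent

II-1 ∈ {SS Tt, Ss Tt}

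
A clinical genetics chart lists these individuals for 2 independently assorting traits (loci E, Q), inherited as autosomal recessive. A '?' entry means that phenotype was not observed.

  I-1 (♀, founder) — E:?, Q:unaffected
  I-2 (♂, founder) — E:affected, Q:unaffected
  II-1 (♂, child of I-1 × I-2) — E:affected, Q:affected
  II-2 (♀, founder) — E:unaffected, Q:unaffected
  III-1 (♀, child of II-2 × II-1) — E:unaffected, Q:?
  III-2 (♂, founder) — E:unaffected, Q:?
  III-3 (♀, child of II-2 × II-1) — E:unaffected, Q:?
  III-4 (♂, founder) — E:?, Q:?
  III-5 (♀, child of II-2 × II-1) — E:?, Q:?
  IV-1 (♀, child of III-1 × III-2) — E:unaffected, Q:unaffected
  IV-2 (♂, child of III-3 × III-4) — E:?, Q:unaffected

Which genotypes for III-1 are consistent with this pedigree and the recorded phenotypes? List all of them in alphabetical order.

III-1 ∈ {Ee Qq, Ee qq}

E/I-1 ? ·: Ee|ee
E/I-2 aff ·: ee
E/II-1 aff I-1×I-2: ee
E/II-2 un ·: EE|Ee
E/III-1 un II-2×II-1: Ee
E/III-2 un ·: EE|Ee
E/III-3 un II-2×II-1: Ee
E/III-4 ? ·: EE|Ee|ee
E/III-5 ? II-2×II-1: Ee|ee
E/IV-1 un III-1×III-2: EE|Ee
E/IV-2 ? III-3×III-4: EE|Ee|ee
⇒ E over [I-1,I-2,II-1,II-2,III-1,III-2,III-3,III-4,III-5,IV-1,IV-2]: 168 consistent
Q/I-1 un ·: Qq
Q/I-2 un ·: Qq
Q/II-1 aff I-1×I-2: qq
Q/II-2 un ·: QQ|Qq
Q/III-1 ? II-2×II-1: Qq|qq
Q/III-2 ? ·: QQ|Qq|qq
Q/III-3 ? II-2×II-1: Qq|qq
Q/III-4 ? ·: QQ|Qq|qq
Q/III-5 ? II-2×II-1: Qq|qq
Q/IV-1 un III-1×III-2: QQ|Qq
Q/IV-2 un III-3×III-4: QQ|Qq
⇒ Q over [I-1,I-2,II-1,II-2,III-1,III-2,III-3,III-4,III-5,IV-1,IV-2]: 123 consistent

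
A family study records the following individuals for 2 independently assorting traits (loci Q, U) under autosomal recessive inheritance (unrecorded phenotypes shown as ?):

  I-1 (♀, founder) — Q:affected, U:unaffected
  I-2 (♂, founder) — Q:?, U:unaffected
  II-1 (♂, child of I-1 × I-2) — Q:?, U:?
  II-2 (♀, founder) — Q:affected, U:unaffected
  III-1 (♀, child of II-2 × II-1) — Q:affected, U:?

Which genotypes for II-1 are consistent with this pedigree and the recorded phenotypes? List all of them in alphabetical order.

Q/I-1 aff ·: qq
Q/I-2 ? ·: QQ|Qq|qq
Q/II-1 ? I-1×I-2: Qq|qq
Q/II-2 aff ·: qq
Q/III-1 aff II-2×II-1: qq
⇒ Q over [I-1,I-2,II-1,II-2,III-1]: 4 consistent
U/I-1 un ·: UU|Uu
U/I-2 un ·: UU|Uu
U/II-1 ? I-1×I-2: UU|Uu|uu
U/II-2 un ·: UU|Uu
U/III-1 ? II-2×II-1: UU|Uu|uu
⇒ U over [I-1,I-2,II-1,II-2,III-1]: 30 consistent

II-1 ∈ {Qq UU, Qq Uu, Qq uu, qq UU, qq Uu, qq uu}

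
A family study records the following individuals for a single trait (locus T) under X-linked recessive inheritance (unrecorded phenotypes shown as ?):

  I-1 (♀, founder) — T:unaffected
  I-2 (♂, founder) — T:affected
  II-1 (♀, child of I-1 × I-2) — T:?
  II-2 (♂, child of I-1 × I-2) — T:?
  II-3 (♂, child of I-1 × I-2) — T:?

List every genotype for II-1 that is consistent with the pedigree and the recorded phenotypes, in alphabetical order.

II-1 ∈ {X^TX^t, X^tX^t}

T/I-1 un ·: X^TX^T|X^TX^t
T/I-2 aff ·: X^tY
T/II-1 ? I-1×I-2: X^TX^t|X^tX^t
T/II-2 ? I-1×I-2: X^TY|X^tY
T/II-3 ? I-1×I-2: X^TY|X^tY
⇒ T over [I-1,I-2,II-1,II-2,II-3]: 9 consistent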